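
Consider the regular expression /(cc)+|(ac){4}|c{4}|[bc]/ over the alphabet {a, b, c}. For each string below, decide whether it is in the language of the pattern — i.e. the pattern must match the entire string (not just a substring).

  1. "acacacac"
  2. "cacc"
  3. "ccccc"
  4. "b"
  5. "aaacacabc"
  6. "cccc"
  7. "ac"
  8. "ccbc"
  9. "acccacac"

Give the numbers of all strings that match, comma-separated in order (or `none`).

1, 4, 6

1. "acacacac" → match
2. "cacc" → no match
3. "ccccc" → no match
4. "b" → match
5. "aaacacabc" → no match
6. "cccc" → match
7. "ac" → no match
8. "ccbc" → no match
9. "acccacac" → no match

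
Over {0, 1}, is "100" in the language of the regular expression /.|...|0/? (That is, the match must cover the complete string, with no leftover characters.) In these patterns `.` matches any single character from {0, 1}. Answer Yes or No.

Yes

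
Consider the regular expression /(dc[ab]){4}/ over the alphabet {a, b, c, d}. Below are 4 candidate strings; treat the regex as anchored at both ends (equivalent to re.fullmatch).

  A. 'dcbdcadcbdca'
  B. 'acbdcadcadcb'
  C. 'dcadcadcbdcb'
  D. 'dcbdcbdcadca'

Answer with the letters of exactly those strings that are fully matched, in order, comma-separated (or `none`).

A, C, D

A. 'dcbdcadcbdca' → match
B. 'acbdcadcadcb' → no match — must start with 'dc'
C. 'dcadcadcbdcb' → match
D. 'dcbdcbdcadca' → match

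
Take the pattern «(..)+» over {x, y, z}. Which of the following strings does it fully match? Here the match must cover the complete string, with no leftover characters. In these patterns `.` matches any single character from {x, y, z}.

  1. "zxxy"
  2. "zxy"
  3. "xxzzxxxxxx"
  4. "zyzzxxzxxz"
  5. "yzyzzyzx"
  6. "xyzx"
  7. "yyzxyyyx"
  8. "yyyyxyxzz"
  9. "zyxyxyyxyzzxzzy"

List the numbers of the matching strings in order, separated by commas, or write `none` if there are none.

1 → match
2 → no match
3 → match
4 → match
5 → match
6 → match
7 → match
8 → no match
9 → no match

1, 3, 4, 5, 6, 7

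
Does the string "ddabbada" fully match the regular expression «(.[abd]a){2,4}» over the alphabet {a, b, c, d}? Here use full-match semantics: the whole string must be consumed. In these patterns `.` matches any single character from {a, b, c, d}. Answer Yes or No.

No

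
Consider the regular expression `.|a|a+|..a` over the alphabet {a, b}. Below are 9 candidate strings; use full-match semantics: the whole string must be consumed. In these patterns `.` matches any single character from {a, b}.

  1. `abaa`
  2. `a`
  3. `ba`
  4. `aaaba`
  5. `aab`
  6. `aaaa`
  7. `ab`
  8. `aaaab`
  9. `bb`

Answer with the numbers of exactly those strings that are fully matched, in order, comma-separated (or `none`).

2, 6

1. `abaa` → no match
2. `a` → match
3. `ba` → no match
4. `aaaba` → no match
5. `aab` → no match
6. `aaaa` → match
7. `ab` → no match
8. `aaaab` → no match
9. `bb` → no match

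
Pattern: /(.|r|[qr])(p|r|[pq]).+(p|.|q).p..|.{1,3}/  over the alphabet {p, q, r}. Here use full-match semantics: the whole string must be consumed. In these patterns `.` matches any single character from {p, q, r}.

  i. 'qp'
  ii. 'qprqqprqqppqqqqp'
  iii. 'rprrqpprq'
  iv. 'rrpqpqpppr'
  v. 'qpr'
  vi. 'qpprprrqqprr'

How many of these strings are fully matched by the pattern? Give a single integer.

5

i → match
ii → no match
iii → match
iv → match
v → match
vi → match
Total matched: 5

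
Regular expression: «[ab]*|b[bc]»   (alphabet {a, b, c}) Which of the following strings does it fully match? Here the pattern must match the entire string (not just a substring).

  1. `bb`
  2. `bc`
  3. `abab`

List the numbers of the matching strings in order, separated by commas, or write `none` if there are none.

1 → match
2 → match
3 → match

1, 2, 3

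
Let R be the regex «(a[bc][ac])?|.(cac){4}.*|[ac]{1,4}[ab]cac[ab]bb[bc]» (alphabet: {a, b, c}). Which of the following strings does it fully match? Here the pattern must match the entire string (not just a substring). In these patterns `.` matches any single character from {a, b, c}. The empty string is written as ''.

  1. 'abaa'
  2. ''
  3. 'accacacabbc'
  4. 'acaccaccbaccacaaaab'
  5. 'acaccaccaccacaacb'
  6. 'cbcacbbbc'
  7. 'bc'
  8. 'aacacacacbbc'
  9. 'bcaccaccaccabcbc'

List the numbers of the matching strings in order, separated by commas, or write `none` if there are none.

2, 3, 5, 6

1 → no match
2 → match
3 → match
4 → no match
5 → match
6 → match
7 → no match
8 → no match
9 → no match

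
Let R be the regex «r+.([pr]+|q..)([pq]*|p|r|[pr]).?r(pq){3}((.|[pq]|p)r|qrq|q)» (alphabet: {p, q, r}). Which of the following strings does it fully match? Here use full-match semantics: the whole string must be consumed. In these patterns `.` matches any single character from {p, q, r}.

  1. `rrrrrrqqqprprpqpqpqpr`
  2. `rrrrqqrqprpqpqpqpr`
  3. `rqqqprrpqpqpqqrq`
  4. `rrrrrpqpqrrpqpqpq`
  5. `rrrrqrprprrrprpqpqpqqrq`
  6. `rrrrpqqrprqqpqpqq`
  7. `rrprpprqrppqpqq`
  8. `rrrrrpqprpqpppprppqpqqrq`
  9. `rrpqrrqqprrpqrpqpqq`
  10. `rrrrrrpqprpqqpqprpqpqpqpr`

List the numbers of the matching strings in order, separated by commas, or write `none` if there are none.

1 → match
2 → match
3 → match
4 → no match
5 → match
6 → no match
7 → no match
8 → no match
9 → no match
10 → match

1, 2, 3, 5, 10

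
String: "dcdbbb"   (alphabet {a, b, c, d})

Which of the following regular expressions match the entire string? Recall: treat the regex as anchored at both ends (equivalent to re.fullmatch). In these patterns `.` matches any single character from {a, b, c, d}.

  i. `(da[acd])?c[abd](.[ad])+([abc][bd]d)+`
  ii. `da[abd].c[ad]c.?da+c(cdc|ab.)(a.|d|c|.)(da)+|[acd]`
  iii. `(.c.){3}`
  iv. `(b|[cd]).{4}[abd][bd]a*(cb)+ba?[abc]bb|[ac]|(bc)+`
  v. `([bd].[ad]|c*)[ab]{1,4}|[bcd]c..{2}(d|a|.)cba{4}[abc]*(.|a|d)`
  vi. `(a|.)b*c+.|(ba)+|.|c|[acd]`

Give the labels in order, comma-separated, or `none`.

v

i → no match — must end with "d"
ii → no match
iii → no match
iv → no match
v → match
vi → no match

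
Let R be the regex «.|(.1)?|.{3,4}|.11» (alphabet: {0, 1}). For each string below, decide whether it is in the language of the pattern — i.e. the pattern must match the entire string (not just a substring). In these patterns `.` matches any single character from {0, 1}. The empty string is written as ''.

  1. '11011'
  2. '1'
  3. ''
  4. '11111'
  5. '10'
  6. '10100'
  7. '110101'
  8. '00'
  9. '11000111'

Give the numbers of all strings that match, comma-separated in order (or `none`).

2, 3

1. '11011' → no match
2. '1' → match
3. '' → match
4. '11111' → no match
5. '10' → no match
6. '10100' → no match
7. '110101' → no match
8. '00' → no match
9. '11000111' → no match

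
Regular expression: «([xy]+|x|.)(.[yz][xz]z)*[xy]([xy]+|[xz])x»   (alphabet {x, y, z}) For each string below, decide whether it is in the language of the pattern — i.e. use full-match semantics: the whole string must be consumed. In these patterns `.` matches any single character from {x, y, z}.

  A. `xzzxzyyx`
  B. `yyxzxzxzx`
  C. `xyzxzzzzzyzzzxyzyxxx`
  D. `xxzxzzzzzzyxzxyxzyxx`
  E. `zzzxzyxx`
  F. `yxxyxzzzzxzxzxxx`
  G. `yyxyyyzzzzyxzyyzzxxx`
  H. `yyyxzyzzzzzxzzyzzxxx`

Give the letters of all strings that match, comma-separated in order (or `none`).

A → match
B → match
C → no match
D → match
E → match
F → match
G → match
H → match

A, B, D, E, F, G, H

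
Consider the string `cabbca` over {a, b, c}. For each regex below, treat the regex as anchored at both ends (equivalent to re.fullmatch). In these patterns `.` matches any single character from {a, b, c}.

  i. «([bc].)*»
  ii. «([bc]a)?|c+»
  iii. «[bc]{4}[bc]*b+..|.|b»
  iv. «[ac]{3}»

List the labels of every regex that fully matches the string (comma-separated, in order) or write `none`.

i

i → match
ii → no match
iii → no match
iv → no match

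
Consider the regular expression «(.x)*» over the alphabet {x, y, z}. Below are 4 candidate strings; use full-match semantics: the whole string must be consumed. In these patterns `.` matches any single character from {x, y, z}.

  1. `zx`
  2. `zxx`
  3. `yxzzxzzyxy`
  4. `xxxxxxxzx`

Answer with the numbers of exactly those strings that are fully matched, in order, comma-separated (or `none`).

1

1 → match
2 → no match
3 → no match
4 → no match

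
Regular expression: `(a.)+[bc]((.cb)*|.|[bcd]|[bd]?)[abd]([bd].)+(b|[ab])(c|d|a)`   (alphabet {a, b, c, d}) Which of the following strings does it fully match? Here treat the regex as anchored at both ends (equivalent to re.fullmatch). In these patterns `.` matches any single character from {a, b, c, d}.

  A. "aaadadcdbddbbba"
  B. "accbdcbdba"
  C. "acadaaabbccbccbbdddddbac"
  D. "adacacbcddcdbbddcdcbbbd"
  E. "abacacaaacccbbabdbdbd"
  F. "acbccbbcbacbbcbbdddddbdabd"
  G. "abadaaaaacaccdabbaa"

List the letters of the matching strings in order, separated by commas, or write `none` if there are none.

A, B, C, D, E, F, G

A → match
B → match
C → match
D → match
E → match
F → match
G → match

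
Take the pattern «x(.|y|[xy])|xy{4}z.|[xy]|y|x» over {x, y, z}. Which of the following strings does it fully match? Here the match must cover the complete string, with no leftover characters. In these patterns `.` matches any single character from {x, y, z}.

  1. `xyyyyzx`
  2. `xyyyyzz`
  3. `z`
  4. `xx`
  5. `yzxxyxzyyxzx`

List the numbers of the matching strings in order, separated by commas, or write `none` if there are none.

1. `xyyyyzx` → match
2. `xyyyyzz` → match
3. `z` → no match
4. `xx` → match
5. `yzxxyxzyyxzx` → no match

1, 2, 4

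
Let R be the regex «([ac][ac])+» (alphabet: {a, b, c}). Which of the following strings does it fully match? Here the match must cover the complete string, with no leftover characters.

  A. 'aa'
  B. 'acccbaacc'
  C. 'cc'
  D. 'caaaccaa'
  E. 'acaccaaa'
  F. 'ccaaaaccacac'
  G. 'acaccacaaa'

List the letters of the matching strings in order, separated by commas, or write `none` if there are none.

A, C, D, E, F, G

A → match
B → no match
C → match
D → match
E → match
F → match
G → match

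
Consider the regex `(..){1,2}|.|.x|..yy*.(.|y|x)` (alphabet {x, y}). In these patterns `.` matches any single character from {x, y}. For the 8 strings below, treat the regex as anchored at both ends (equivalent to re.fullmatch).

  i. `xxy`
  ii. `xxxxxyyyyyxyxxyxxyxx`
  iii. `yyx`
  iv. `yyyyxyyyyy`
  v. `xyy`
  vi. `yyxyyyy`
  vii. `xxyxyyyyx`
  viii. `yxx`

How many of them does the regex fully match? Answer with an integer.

i → no match
ii → no match
iii → no match
iv → no match
v → no match
vi → no match
vii → no match
viii → no match
Total matched: 0

0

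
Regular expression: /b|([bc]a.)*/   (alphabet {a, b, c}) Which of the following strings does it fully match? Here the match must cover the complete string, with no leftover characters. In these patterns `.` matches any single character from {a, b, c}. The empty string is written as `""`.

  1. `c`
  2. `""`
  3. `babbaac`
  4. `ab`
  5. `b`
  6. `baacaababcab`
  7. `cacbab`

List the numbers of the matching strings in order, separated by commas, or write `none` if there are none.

1. `c` → no match
2. `""` → match
3. `babbaac` → no match
4. `ab` → no match
5. `b` → match
6. `baacaababcab` → match
7. `cacbab` → match

2, 5, 6, 7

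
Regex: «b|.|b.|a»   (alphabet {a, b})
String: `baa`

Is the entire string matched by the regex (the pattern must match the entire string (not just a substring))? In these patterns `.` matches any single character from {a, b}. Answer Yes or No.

No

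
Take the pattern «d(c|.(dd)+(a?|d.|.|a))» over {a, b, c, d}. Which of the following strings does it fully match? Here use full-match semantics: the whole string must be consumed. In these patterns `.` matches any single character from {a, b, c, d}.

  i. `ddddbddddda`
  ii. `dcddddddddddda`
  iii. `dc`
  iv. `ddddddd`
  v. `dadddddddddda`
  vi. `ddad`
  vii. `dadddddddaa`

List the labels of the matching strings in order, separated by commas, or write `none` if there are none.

i. `ddddbddddda` → no match
ii → match
iii. `dc` → match
iv. `ddddddd` → match
v → match
vi. `ddad` → no match
vii. `dadddddddaa` → no match

ii, iii, iv, v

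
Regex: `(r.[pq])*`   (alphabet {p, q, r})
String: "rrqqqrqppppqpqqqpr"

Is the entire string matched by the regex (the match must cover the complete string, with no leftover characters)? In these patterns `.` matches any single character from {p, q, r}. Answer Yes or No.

No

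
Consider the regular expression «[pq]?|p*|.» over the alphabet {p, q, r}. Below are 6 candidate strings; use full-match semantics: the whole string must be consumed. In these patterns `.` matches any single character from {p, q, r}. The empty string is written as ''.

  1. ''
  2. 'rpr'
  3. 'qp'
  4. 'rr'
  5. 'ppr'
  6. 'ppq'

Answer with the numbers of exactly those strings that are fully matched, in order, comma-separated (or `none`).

1

1 → match
2 → no match
3 → no match
4 → no match
5 → no match
6 → no match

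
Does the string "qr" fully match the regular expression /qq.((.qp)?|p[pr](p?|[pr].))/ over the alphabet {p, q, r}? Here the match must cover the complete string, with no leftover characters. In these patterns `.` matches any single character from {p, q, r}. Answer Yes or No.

Every match must start with "qq", but "qr" does not.

No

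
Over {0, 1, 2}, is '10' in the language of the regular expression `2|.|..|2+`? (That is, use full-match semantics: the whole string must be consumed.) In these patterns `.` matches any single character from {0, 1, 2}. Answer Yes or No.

Yes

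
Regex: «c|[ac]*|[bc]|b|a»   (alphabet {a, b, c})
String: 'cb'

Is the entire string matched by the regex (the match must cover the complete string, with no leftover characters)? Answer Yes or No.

No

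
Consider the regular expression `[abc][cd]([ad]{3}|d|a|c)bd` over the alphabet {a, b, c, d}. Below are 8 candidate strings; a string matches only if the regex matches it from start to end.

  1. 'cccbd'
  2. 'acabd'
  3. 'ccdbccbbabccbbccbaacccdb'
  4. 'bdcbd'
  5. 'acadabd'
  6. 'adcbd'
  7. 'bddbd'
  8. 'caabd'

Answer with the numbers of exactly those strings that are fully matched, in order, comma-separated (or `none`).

1, 2, 4, 5, 6, 7

1 → match
2 → match
3 → no match — must end with 'bd'
4 → match
5 → match
6 → match
7 → match
8 → no match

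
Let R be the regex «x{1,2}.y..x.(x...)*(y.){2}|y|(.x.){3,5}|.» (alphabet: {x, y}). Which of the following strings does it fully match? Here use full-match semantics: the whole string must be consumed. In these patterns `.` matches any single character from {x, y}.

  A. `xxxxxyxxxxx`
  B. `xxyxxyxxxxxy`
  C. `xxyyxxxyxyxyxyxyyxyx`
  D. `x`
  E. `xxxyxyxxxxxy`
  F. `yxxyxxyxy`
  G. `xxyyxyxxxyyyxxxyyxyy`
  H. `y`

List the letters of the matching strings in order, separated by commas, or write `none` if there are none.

A → no match
B → match
C → match
D → match
E → match
F → match
G → match
H → match

B, C, D, E, F, G, H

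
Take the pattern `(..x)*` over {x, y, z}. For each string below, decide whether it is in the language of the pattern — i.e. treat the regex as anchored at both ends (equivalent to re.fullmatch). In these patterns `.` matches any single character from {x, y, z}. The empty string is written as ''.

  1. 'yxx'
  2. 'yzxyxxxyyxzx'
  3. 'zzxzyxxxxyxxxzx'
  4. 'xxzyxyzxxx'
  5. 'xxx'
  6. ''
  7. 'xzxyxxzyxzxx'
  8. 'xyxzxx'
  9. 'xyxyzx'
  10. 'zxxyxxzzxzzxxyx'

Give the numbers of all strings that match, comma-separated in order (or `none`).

1 → match
2 → no match
3 → match
4 → no match
5 → match
6 → match
7 → match
8 → match
9 → match
10 → match

1, 3, 5, 6, 7, 8, 9, 10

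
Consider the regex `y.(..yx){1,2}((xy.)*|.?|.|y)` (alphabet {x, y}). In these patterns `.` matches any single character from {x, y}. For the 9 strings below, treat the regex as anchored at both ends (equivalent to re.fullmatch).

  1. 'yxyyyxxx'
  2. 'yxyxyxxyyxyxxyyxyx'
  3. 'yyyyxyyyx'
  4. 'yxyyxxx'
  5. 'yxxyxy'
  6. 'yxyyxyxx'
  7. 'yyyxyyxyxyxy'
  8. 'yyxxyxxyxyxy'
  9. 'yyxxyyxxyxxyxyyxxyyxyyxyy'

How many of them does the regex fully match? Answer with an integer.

1 → no match
2 → match
3 → no match
4 → no match
5 → no match
6 → no match
7 → no match
8 → no match
9 → no match
Total matched: 1

1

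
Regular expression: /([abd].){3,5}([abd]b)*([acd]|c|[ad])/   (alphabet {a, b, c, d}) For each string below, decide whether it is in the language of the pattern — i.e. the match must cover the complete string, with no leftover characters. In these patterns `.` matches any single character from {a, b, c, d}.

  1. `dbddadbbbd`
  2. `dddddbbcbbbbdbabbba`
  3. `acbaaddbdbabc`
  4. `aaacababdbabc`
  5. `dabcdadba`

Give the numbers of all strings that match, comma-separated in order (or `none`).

1 → no match
2 → match
3 → match
4 → match
5 → match

2, 3, 4, 5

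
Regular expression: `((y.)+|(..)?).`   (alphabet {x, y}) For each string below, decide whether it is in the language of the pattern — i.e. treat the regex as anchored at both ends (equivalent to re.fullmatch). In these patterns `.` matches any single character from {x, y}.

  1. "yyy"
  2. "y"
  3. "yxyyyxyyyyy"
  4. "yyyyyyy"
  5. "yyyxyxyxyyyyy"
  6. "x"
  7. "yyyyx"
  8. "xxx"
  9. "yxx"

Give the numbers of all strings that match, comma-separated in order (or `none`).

1 → match
2 → match
3 → match
4 → match
5 → match
6 → match
7 → match
8 → match
9 → match

1, 2, 3, 4, 5, 6, 7, 8, 9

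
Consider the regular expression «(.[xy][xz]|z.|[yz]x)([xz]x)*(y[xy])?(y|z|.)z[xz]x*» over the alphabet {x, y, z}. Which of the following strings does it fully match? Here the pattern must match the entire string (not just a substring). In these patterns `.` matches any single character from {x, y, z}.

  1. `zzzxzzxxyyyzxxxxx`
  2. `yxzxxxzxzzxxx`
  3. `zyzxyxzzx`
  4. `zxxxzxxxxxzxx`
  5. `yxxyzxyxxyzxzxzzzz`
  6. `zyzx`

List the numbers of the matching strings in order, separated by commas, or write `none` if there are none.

1 → no match
2 → match
3 → match
4 → no match
5 → no match
6 → no match

2, 3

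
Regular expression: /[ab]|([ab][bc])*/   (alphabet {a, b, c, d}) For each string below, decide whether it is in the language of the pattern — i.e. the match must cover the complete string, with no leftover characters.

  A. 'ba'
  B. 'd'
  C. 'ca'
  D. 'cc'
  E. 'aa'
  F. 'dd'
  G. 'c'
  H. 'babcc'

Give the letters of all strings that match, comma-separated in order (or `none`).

A → no match
B → no match
C → no match
D → no match
E → no match
F → no match
G → no match
H → no match

none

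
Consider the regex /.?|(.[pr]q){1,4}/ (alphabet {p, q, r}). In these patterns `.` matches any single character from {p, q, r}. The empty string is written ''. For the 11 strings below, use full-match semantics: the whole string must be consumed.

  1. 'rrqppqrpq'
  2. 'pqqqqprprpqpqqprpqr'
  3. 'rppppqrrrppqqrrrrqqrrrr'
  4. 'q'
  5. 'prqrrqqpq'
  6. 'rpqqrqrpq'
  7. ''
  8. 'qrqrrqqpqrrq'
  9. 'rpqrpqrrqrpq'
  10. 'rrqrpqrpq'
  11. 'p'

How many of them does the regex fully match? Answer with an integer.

9

1. 'rrqppqrpq' → match
2 → no match
3 → no match
4. 'q' → match
5. 'prqrrqqpq' → match
6. 'rpqqrqrpq' → match
7. '' → match
8. 'qrqrrqqpqrrq' → match
9. 'rpqrpqrrqrpq' → match
10. 'rrqrpqrpq' → match
11. 'p' → match
Total matched: 9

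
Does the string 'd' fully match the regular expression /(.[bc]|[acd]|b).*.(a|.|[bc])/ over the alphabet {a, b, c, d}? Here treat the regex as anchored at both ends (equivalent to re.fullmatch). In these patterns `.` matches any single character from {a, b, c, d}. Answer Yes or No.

No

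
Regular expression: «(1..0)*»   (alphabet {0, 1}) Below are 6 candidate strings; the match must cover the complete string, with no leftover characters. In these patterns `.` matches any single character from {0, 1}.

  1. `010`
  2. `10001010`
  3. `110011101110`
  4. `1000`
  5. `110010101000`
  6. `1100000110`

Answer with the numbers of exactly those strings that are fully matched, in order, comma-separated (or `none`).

1. `010` → no match
2. `10001010` → match
3. `110011101110` → match
4. `1000` → match
5. `110010101000` → match
6. `1100000110` → no match

2, 3, 4, 5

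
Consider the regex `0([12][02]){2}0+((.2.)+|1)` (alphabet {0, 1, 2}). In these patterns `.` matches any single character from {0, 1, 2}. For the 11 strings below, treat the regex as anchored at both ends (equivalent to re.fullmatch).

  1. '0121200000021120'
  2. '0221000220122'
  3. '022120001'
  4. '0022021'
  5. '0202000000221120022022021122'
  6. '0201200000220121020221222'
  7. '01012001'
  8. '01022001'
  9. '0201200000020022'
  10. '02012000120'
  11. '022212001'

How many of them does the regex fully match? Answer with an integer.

9

1 → match
2 → match
3 → match
4 → no match
5 → match
6 → match
7 → match
8 → match
9 → match
10 → match
11 → no match
Total matched: 9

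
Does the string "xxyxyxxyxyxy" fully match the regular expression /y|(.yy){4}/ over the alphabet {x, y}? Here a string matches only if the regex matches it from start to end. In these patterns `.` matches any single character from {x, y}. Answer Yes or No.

No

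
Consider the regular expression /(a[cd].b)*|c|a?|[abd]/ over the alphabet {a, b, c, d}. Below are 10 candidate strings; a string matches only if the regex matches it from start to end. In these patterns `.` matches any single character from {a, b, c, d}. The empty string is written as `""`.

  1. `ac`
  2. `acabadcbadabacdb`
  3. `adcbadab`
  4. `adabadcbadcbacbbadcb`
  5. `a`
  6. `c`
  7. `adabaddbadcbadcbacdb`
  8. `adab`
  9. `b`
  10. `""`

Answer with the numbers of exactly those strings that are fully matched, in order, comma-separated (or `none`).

2, 3, 4, 5, 6, 7, 8, 9, 10

1 → no match
2 → match
3 → match
4 → match
5 → match
6 → match
7 → match
8 → match
9 → match
10 → match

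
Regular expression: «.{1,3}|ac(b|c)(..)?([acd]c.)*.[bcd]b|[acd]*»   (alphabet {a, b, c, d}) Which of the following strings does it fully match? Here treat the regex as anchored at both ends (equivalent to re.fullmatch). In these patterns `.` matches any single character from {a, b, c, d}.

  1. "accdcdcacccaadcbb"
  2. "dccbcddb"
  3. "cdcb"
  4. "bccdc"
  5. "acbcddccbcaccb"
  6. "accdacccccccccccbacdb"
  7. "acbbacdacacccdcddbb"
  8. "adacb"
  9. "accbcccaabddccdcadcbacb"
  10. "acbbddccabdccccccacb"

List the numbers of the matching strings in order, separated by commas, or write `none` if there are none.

none

1 → no match
2 → no match
3 → no match
4 → no match
5 → no match
6 → no match
7 → no match
8 → no match
9 → no match
10 → no match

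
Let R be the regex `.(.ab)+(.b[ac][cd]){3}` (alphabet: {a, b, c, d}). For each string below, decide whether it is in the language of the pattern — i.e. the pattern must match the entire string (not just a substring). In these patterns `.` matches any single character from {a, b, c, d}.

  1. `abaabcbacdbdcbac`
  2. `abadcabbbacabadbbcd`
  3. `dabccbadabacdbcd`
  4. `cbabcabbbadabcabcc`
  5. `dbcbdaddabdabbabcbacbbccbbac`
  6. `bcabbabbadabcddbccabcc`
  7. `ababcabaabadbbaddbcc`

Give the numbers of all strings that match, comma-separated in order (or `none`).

1 → no match
2 → no match
3 → no match
4 → no match
5 → no match
6 → no match
7 → no match

none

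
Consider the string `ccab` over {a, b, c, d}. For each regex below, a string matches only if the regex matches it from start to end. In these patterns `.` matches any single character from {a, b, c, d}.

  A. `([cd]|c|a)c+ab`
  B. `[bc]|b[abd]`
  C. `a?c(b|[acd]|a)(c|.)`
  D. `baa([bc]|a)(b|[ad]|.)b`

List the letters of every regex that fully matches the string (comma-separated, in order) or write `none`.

A → match
B → no match
C → no match
D → no match — must start with `baa`

A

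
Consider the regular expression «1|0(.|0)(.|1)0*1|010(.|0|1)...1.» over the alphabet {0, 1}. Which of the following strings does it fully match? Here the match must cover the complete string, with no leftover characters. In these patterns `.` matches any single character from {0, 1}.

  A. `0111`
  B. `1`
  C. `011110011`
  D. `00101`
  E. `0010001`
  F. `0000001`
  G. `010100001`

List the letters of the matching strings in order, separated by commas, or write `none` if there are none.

A, B, D, E, F

A → match
B → match
C → no match
D → match
E → match
F → match
G → no match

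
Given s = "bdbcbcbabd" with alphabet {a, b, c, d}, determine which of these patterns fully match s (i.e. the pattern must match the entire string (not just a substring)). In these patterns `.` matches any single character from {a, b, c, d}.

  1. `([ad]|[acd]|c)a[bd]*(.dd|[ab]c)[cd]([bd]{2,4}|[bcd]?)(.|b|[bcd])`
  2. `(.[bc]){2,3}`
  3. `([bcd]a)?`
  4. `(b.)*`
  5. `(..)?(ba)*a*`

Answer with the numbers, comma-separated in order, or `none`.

4

1 → no match
2 → no match
3 → no match
4 → match
5 → no match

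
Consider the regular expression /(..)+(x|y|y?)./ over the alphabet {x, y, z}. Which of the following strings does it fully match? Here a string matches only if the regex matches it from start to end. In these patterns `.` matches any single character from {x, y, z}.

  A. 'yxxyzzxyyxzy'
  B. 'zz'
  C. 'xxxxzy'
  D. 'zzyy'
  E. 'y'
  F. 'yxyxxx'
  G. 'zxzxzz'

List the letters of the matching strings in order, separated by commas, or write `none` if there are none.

A → no match
B → no match
C → no match
D → match
E → no match
F → match
G → no match

D, F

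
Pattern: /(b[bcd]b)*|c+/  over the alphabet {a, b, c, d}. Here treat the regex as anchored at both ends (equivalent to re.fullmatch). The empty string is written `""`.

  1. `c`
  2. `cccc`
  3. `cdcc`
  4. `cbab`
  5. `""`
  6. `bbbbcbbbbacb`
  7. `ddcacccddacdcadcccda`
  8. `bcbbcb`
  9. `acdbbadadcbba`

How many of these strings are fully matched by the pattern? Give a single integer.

1 → match
2 → match
3 → no match
4 → no match
5 → match
6 → no match
7 → no match
8 → match
9 → no match
Total matched: 4

4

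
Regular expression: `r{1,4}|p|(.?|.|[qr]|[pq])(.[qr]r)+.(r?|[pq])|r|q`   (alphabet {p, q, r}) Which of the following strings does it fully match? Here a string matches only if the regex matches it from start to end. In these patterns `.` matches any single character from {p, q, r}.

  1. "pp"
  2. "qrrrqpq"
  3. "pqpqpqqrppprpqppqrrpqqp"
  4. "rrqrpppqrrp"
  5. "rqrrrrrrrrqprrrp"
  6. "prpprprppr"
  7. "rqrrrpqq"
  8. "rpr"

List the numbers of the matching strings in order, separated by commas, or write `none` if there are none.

none

1. "pp" → no match
2. "qrrrqpq" → no match
3 → no match
4. "rrqrpppqrrp" → no match
5 → no match
6. "prpprprppr" → no match
7. "rqrrrpqq" → no match
8. "rpr" → no match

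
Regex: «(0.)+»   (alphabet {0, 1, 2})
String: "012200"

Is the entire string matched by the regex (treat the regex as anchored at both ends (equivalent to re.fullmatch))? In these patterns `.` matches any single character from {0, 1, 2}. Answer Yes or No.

No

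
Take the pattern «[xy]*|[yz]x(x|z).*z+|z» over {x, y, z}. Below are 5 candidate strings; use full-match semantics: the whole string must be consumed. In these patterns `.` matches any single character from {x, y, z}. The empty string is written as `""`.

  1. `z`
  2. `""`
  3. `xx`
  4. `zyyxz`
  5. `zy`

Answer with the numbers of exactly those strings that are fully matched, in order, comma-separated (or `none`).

1, 2, 3

1 → match
2 → match
3 → match
4 → no match
5 → no match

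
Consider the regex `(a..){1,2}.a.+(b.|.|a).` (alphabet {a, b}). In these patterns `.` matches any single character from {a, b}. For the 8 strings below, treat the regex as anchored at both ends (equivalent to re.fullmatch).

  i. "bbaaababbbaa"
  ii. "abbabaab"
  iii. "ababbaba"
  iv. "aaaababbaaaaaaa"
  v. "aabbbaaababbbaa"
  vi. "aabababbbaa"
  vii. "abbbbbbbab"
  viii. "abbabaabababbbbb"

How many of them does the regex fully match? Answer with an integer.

i. "bbaaababbbaa" → no match — must start with "a"
ii. "abbabaab" → no match
iii. "ababbaba" → no match
iv → no match
v → no match
vi. "aabababbbaa" → no match
vii. "abbbbbbbab" → no match
viii → no match
Total matched: 0

0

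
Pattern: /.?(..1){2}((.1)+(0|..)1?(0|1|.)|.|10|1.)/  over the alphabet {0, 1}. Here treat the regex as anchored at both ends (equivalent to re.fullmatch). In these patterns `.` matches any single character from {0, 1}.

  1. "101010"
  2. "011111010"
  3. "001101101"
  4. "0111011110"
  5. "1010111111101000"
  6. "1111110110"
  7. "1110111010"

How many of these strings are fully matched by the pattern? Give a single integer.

1 → no match
2 → no match
3 → no match
4 → no match
5 → no match
6 → no match
7 → no match
Total matched: 0

0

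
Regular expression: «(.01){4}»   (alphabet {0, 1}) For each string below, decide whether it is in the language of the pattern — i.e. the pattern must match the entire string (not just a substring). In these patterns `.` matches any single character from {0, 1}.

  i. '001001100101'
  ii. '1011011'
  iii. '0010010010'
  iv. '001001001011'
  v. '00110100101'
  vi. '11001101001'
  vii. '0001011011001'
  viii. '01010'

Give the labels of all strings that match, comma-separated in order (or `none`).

none

i. '001001100101' → no match
ii. '1011011' → no match — must end with '01'
iii. '0010010010' → no match — must end with '01'
iv. '001001001011' → no match — must end with '01'
v. '00110100101' → no match
vi. '11001101001' → no match
vii → no match
viii. '01010' → no match — must end with '01'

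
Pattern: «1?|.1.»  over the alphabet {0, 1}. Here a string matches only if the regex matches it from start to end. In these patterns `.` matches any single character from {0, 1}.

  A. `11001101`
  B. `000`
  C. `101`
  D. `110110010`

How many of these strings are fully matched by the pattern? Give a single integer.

0

A. `11001101` → no match
B. `000` → no match
C. `101` → no match
D. `110110010` → no match
Total matched: 0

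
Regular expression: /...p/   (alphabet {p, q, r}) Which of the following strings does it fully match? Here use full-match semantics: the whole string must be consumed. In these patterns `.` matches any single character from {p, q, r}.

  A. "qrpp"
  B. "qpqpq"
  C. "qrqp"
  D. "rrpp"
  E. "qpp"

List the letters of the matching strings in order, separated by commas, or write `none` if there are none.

A, C, D

A → match
B → no match — must end with "p"
C → match
D → match
E → no match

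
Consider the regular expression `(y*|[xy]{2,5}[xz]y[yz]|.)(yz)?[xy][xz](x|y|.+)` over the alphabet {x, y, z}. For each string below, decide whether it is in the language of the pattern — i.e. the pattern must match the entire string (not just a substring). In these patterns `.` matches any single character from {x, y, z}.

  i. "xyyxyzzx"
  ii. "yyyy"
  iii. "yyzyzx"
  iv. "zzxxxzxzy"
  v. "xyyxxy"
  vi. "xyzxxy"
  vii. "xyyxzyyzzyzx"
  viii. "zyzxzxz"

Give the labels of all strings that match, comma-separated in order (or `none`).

i. "xyyxyzzx" → no match
ii. "yyyy" → no match
iii. "yyzyzx" → match
iv. "zzxxxzxzy" → no match
v. "xyyxxy" → no match
vi. "xyzxxy" → match
vii. "xyyxzyyzzyzx" → no match
viii. "zyzxzxz" → match

iii, vi, viii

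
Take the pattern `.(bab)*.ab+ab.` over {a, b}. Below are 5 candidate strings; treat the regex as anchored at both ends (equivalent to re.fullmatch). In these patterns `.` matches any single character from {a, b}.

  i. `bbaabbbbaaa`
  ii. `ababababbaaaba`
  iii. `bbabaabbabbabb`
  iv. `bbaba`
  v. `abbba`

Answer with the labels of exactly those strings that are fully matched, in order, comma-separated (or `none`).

none

i. `bbaabbbbaaa` → no match
ii → no match
iii → no match
iv. `bbaba` → no match
v. `abbba` → no match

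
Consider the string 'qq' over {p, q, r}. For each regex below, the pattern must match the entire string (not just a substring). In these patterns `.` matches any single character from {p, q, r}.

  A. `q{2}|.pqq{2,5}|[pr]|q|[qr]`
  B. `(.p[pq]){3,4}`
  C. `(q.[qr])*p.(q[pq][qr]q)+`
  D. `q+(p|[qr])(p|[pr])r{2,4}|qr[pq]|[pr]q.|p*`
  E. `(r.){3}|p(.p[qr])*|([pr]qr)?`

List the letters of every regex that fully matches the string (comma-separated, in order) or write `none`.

A

A → match
B → no match
C → no match
D → no match
E → no match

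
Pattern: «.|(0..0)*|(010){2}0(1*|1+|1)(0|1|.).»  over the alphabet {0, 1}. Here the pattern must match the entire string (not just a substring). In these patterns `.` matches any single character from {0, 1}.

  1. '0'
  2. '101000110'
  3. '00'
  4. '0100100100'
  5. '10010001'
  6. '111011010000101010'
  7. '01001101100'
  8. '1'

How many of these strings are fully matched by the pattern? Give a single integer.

1. '0' → match
2. '101000110' → no match
3. '00' → no match
4. '0100100100' → match
5. '10010001' → no match
6 → no match
7. '01001101100' → no match
8. '1' → match
Total matched: 3

3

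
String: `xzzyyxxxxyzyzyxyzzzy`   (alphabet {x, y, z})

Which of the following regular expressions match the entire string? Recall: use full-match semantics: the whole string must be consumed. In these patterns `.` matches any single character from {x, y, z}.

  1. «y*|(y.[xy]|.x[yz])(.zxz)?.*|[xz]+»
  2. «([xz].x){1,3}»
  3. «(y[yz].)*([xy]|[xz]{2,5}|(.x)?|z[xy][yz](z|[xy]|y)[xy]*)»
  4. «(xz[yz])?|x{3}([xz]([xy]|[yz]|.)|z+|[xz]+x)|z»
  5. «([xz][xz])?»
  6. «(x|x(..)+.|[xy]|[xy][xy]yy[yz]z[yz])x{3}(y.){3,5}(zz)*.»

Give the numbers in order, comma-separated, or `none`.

1 → no match
2 → no match — must end with `x`
3 → no match
4 → no match
5 → no match
6 → match

6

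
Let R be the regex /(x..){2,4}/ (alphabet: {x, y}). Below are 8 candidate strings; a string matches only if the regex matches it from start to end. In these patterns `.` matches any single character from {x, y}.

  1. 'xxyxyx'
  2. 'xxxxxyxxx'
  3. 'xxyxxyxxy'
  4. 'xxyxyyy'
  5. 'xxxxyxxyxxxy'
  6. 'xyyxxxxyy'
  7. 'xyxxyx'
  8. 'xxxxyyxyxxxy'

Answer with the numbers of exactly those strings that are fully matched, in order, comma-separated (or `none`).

1, 2, 3, 5, 6, 7, 8

1 → match
2 → match
3 → match
4 → no match
5 → match
6 → match
7 → match
8 → match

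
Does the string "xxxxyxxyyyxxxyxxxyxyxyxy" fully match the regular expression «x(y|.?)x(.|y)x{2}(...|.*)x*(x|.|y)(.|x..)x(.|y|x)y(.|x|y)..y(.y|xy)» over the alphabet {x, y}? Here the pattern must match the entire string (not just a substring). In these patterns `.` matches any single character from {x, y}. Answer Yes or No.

No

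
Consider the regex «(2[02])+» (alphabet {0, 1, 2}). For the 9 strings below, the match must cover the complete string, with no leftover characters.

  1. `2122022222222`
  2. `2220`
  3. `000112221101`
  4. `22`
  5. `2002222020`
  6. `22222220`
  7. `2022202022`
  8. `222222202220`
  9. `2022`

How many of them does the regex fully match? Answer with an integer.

6

1 → no match
2 → match
3 → no match — must start with `2`
4 → match
5 → no match
6 → match
7 → match
8 → match
9 → match
Total matched: 6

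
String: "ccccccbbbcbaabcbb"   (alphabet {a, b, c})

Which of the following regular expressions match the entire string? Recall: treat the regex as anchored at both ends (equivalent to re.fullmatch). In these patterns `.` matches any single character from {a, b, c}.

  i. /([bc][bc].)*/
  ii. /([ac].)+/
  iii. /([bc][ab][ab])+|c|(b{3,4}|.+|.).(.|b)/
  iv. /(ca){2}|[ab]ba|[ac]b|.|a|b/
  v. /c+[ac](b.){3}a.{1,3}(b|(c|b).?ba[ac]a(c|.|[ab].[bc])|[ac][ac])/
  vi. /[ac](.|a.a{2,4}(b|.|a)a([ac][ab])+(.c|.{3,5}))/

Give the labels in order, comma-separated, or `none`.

iii, v

i → no match
ii → no match
iii → match
iv → no match
v → match
vi → no match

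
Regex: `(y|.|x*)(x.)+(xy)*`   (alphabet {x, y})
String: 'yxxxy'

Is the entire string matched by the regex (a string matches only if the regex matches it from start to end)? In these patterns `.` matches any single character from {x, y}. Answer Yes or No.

Yes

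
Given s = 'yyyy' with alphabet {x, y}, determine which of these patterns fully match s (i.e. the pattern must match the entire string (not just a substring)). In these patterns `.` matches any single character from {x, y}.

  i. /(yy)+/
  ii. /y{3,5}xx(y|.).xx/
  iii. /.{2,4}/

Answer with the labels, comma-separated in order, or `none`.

i → match
ii → no match — must end with 'xx'
iii → match

i, iii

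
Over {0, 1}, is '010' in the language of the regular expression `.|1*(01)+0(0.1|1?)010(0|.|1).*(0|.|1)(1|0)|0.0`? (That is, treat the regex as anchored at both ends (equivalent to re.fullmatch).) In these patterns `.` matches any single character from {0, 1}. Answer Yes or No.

Yes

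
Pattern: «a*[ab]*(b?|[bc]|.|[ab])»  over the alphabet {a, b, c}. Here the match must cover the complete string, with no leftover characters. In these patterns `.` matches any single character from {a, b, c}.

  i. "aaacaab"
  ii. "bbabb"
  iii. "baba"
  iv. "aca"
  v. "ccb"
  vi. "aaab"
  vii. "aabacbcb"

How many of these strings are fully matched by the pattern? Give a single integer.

i. "aaacaab" → no match
ii. "bbabb" → match
iii. "baba" → match
iv. "aca" → no match
v. "ccb" → no match
vi. "aaab" → match
vii. "aabacbcb" → no match
Total matched: 3

3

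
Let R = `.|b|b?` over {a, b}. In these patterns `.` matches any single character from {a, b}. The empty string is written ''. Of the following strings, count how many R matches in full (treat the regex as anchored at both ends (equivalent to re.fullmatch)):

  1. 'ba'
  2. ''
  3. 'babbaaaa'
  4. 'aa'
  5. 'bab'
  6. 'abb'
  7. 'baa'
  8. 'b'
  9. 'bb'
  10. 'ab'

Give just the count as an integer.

1 → no match
2 → match
3 → no match
4 → no match
5 → no match
6 → no match
7 → no match
8 → match
9 → no match
10 → no match
Total matched: 2

2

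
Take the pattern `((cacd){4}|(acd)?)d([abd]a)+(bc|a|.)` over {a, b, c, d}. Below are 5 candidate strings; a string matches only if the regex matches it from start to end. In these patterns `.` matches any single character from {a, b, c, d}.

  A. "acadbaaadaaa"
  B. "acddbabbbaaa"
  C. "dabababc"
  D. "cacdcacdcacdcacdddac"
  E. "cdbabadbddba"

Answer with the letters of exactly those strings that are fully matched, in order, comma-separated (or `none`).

D

A → no match
B → no match
C → no match
D → match
E → no match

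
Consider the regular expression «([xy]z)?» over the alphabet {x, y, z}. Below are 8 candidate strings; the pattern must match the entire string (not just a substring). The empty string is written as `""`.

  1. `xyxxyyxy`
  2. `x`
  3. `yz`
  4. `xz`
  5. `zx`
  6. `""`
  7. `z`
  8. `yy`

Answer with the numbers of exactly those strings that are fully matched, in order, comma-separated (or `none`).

3, 4, 6

1 → no match
2 → no match
3 → match
4 → match
5 → no match
6 → match
7 → no match
8 → no match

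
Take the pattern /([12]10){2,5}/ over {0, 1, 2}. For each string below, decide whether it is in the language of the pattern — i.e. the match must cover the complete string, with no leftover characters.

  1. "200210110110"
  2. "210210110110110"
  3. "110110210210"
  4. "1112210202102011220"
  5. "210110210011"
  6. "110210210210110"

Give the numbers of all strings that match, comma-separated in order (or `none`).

1 → no match
2 → match
3 → match
4 → no match — must end with "10"
5 → no match — must end with "10"
6 → match

2, 3, 6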